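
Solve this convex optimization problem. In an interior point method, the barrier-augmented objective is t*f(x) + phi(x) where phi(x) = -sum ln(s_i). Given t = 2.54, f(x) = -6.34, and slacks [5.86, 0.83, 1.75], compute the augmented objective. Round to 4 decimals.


Step 1: Compute log-barrier.
ln values: [1.7681, -0.1863, 0.5596]
phi = -(1.7681 - 0.1863 + 0.5596) = -2.1414
Step 2: Compute augmented objective.
t*f(x) = 2.54*-6.34 = -16.1036
Total = -16.1036 - 2.1414 = -18.245


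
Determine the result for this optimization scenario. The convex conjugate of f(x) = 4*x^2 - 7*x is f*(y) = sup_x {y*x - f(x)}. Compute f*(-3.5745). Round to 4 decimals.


f*(y) = sup_x {y*x - a*x^2 - b*x} = sup_x {(y-b)*x - a*x^2}
FOC: (y - b) - 2a*x = 0 => x* = (y - b)/(2a)
x* = (-3.5745 + 7)/(2*4) = 0.4282
f*(-3.5745) = (y-b)^2/(4a) = (-3.5745 + 7)^2/(4*4)
= 11.7341/16 = 0.7334


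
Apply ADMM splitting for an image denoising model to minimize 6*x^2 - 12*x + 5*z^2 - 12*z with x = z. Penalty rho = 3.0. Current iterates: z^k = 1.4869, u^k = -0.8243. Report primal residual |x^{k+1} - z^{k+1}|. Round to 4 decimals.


ADMM iteration with rho = 3.0, z^k = 1.4869, u^k = -0.8243
Step 1: x-update.
Minimize 6*x^2 - 12*x + (3.0/2)*(x - 1.4869 - 0.8243)^2
FOC: (2*6 + 3.0)*x = 12 + 3.0*(1.4869 + 0.8243)
x^{k+1} = 1.2622
Step 2: z-update.
Minimize 5*z^2 - 12*z + (3.0/2)*(1.2622 - z - 0.8243)^2
FOC: (2*5 + 3.0)*z = 12 + 3.0*(1.2622 - 0.8243)
z^{k+1} = 1.0241
Step 3: u-update.
u^{k+1} = -0.8243 + 1.2622 - 1.0241 = -0.5862
Step 4: Primal residual = |1.2622 - 1.0241| = 0.2381


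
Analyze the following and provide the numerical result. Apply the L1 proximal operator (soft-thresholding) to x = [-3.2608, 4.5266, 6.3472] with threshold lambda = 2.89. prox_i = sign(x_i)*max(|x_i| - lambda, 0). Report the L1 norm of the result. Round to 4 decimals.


Soft-thresholding with lambda = 2.89:
prox(-3.2608) = sign(-3.2608)*max(|-3.2608| - 2.89, 0) = -0.3708
prox(4.5266) = sign(4.5266)*max(|4.5266| - 2.89, 0) = 1.6366
prox(6.3472) = sign(6.3472)*max(|6.3472| - 2.89, 0) = 3.4572
prox(x) = [-0.3708, 1.6366, 3.4572]
||prox(x)||_1 = 0.3708 + 1.6366 + 3.4572 = 5.4646


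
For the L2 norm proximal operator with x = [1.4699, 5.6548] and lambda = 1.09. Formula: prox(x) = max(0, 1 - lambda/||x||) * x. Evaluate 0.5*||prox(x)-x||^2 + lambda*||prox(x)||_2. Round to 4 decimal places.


Step 1: Compute ||x||.
||x|| = 5.8427
Step 2: Compute scaling factor.
scale = max(0, 1 - 1.09/5.8427) = 0.8134
Step 3: prox(x) = [1.1957, 4.5999]
||prox(x)|| = 4.7527
Step 4: Proximal objective.
0.5*||prox-x||^2 = 0.5941
lambda*||prox|| = 5.1804
Total = 5.7745


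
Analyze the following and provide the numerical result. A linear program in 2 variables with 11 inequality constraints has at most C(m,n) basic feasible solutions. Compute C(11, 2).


Each vertex corresponds to some choice of n active constraints out of m, so the number of vertices is at most C(m, n) = m! / (n!(m-n)!).
m = 11, n = 2
Numerator: 11 * 10
Denominator: 2! = 2
C(11, 2) = 55


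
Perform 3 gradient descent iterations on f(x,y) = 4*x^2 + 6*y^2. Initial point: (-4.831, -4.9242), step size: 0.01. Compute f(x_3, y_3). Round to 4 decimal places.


Gradient descent on f(x,y) = 4*x^2 + 6*y^2.
Starting point: (-4.831, -4.9242), alpha = 0.01
Step 1: grad_x = 2*4*-4.831 = -38.648, grad_y = 2*6*-4.9242 = -59.0904
  x_1 = -4.831 - 0.01*-38.648 = -4.4445
  y_1 = -4.9242 - 0.01*-59.0904 = -4.3333
Step 2: grad_x = 2*4*-4.4445 = -35.5562, grad_y = 2*6*-4.3333 = -51.9996
  x_2 = -4.4445 - 0.01*-35.5562 = -4.089
  y_2 = -4.3333 - 0.01*-51.9996 = -3.8133
Step 3: grad_x = 2*4*-4.089 = -32.7117, grad_y = 2*6*-3.8133 = -45.7596
  x_3 = -4.089 - 0.01*-32.7117 = -3.7618
  y_3 = -3.8133 - 0.01*-45.7596 = -3.3557
f(-3.7618, -3.3557) = 4*(-3.7618)^2 + 6*(-3.3557)^2 = 124.1703


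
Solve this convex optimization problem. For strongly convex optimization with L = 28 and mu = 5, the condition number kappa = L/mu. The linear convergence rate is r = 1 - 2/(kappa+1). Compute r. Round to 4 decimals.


Step 1: Compute the condition number.
kappa = L/mu = 28/5 = 5.6
Step 2: Compute the convergence rate.
r = 1 - 2/(kappa + 1) = 1 - 2*mu/(L + mu) = (L - mu)/(L + mu) = 23/33 = 0.697


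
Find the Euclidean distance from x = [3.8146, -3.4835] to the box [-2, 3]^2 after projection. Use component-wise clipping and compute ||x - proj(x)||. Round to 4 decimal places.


Project each component onto [-2, 3].
clip(3.8146) = 3.0, clip(-3.4835) = -2.0
Projection = [3.0, -2.0]
Squared diffs: [0.6636, 2.2008]
Distance = sqrt(2.8644) = 1.6924


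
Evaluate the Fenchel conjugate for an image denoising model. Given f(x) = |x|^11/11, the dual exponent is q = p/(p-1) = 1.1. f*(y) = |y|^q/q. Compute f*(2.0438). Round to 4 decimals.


The conjugate exponent q satisfies 1/p + 1/q = 1.
p = 11, so q = 11/(11 - 1) = 1.1
|y|^q = 2.0438^1.1 = 2.1952
f*(2.0438) = 2.1952 / 1.1 = 1.9957


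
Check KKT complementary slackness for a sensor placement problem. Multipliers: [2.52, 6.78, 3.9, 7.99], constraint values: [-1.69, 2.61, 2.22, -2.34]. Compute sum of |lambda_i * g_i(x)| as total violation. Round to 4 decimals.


KKT complementary slackness check:
lambda_1 * g_1 = 2.52 * -1.69 = -4.2588
lambda_2 * g_2 = 6.78 * 2.61 = 17.6958
lambda_3 * g_3 = 3.9 * 2.22 = 8.658
lambda_4 * g_4 = 7.99 * -2.34 = -18.6966
Total violation = 4.2588 + 17.6958 + 8.658 + 18.6966 = 49.3092


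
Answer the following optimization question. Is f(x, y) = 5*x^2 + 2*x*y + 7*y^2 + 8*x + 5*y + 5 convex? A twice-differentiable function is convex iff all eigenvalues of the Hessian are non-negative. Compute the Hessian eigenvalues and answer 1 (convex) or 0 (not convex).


The Hessian of f(x,y) = 5*x^2 + 2*x*y + 7*y^2 + 8*x + 5*y + 5 is:
H = [[10, 2], [2, 14]]
Trace = 10 + 14 = 24
Determinant = 10*14 - (2)^2 = 136
Discriminant = (24)^2 - 4*136 = 32.0
Eigenvalues: lambda_1 = 9.1716, lambda_2 = 14.8284
The function is convex.

1


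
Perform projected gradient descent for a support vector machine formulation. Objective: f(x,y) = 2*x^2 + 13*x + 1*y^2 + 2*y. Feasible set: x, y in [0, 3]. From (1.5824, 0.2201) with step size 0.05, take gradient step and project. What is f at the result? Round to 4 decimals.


Step 1: Compute gradient at (1.5824, 0.2201).
grad_x = 2*2*1.5824 + 13 = 19.3296
grad_y = 2*1*0.2201 + 2 = 2.4402
Step 2: Gradient step.
x_raw = 1.5824 - 0.05*19.3296 = 0.6159
y_raw = 0.2201 - 0.05*2.4402 = 0.0981
Step 3: Project onto [0, 3].
x_proj = clip(0.6159) = 0.6159
y_proj = clip(0.0981) = 0.0981
Step 4: Evaluate f.
f(0.6159, 0.0981) = 8.9715


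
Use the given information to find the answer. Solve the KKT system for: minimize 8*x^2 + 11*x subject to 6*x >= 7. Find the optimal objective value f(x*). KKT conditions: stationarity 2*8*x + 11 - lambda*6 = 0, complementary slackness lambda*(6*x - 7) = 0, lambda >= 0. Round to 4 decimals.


Step 1: Try lambda = 0 (constraint inactive).
x_unc = -11/(2*8) = -0.6875
Check: 6*-0.6875 = -4.125 < 7 -- violated!
Step 2: Constraint must be active: 6*x = 7
x* = 7/6 = 1.1667 (rounded; the exact value 7/6 is used below)
lambda = (2*8*(7/6) + 11)/6 = 4.9444
Step 3: Compute optimal value.
f(x*) = 8*(7/6)^2 + 11*(7/6) = 23.7222


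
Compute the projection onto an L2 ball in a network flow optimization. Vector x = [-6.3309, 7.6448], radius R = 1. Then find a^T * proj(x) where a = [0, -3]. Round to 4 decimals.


Step 1: Compute ||x|| (intermediates to 6 decimals).
||x|| = sqrt((-6.3309)^2 + 7.6448^2) = 9.925888
Step 2: Project.
Since ||x|| > R, scale = R/||x|| = 1/9.925888 = 0.100747, proj(x) = scale * x
proj(x) = [-0.637819, 0.770191]
Step 3: Dot product.
a^T * proj(x) = 0*(-0.637819) - 3*0.770191 = -2.3106


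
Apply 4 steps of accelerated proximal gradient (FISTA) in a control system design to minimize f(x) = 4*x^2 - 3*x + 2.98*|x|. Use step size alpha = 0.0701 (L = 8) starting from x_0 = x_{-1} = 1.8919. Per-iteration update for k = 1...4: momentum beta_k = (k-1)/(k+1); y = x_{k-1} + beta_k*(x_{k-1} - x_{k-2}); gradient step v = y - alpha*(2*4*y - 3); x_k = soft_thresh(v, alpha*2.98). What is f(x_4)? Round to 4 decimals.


FISTA on f(x) = 4*x^2 - 3*x + 2.98*|x|
L = 8, alpha = 0.0701
Iteration 1: beta = 0.0, y = 1.8919 + 0.0*(1.8919 - 1.8919) = 1.8919
  grad(y) = 12.1352, v = y - alpha*grad = 1.0412
  prox(v) = soft_thresh(1.0412, 0.2089) = 0.8323
Iteration 2: beta = 0.3333, y = 0.8323 + 0.3333*(0.8323 - 1.8919) = 0.4791
  grad(y) = 0.8331, v = y - alpha*grad = 0.4207
  prox(v) = soft_thresh(0.4207, 0.2089) = 0.2118
Iteration 3: beta = 0.5, y = 0.2118 + 0.5*(0.2118 - 0.8323) = -0.0984
  grad(y) = -3.7873, v = y - alpha*grad = 0.1671
  prox(v) = soft_thresh(0.1671, 0.2089) = 0.0
Iteration 4: beta = 0.6, y = 0.0 + 0.6*(0.0 - 0.2118) = -0.1271
  grad(y) = -4.0168, v = y - alpha*grad = 0.1545
  prox(v) = soft_thresh(0.1545, 0.2089) = 0.0
f(x_4) = 4*0.0^2 - 3*0.0 + 2.98*|0.0| = 0.0


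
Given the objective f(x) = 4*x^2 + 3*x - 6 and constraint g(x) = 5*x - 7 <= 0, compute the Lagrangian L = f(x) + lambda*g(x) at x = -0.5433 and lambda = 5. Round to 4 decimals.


Step 1: Evaluate f(x).
f(-0.5433) = 4*(-0.5433)^2 + 3*(-0.5433) - 6 = -6.4492
Step 2: Evaluate g(x).
g(-0.5433) = 5*-0.5433 - 7 = -9.7165
Step 3: Compute Lagrangian.
L = -6.4492 + 5*-9.7165 = -55.0317


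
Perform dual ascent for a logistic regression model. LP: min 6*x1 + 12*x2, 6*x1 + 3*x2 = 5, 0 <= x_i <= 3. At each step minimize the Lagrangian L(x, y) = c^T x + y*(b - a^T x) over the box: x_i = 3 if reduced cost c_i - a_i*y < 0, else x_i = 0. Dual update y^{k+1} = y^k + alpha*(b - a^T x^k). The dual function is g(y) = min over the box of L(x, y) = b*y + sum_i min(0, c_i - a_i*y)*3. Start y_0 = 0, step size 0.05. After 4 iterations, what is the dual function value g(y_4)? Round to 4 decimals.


Dual ascent for LP: min 6*x1 + 12*x2, 6*x1 + 3*x2 = 5, 0 <= x_i <= 3
Step 1: y^k = 0.0, reduced costs: (6.0, 12.0)
  x^k = (0.0, 0.0), subgradient = b - a^T x = 5.0
  y^{k+1} = 0.0 + 0.05*5.0 = 0.25
Step 2: y^k = 0.25, reduced costs: (4.5, 11.25)
  x^k = (0.0, 0.0), subgradient = b - a^T x = 5.0
  y^{k+1} = 0.25 + 0.05*5.0 = 0.5
Step 3: y^k = 0.5, reduced costs: (3.0, 10.5)
  x^k = (0.0, 0.0), subgradient = b - a^T x = 5.0
  y^{k+1} = 0.5 + 0.05*5.0 = 0.75
Step 4: y^k = 0.75, reduced costs: (1.5, 9.75)
  x^k = (0.0, 0.0), subgradient = b - a^T x = 5.0
  y^{k+1} = 0.75 + 0.05*5.0 = 1.0
Dual objective at y_4 = 1.0: reduced costs (0.0, 9.0), box minimizer x = (0.0, 0.0)
g(y_4) = b*y + (c1 - a1*y)*x1 + (c2 - a2*y)*x2 = 5*1.0 + 0.0*0.0 + 9.0*0.0 = 5.0 + 0.0 + 0.0 = 5.0


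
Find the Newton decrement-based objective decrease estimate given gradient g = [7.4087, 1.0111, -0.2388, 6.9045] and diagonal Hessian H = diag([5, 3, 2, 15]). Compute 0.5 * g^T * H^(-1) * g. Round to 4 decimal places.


Step 1: H is diagonal, so H^(-1) * g = [1.4817, 0.337, -0.1194, 0.4603].
Step 2: g^T H^(-1) g = sum_i g_i^2 / H_ii
  = (7.4087)^2/5 + (1.0111)^2/3 + (-0.2388)^2/2 + (6.9045)^2/15
  = 10.9778 + 0.3408 + 0.0285 + 3.1781 = 14.5252
Step 3: Objective decrease = 0.5 * g^T H^(-1) g = 7.2626


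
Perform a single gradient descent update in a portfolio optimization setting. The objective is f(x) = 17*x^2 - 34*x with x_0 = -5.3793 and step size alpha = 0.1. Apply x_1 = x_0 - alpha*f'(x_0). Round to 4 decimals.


We compute the gradient at x_0 and apply the update.
f'(x) = 34*x - 34
f'(-5.3793) = 34*-5.3793 - 34 = -216.8962
x_1 = -5.3793 - 0.1*-216.8962 = 16.3103


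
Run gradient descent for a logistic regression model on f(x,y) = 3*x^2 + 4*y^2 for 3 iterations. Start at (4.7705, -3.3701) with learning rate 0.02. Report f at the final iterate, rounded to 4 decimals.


Gradient descent on f(x,y) = 3*x^2 + 4*y^2.
Starting point: (4.7705, -3.3701), alpha = 0.02
Step 1: grad_x = 2*3*4.7705 = 28.623, grad_y = 2*4*-3.3701 = -26.9608
  x_1 = 4.7705 - 0.02*28.623 = 4.198
  y_1 = -3.3701 - 0.02*-26.9608 = -2.8309
Step 2: grad_x = 2*3*4.198 = 25.1882, grad_y = 2*4*-2.8309 = -22.6471
  x_2 = 4.198 - 0.02*25.1882 = 3.6943
  y_2 = -2.8309 - 0.02*-22.6471 = -2.3779
Step 3: grad_x = 2*3*3.6943 = 22.1657, grad_y = 2*4*-2.3779 = -19.0235
  x_3 = 3.6943 - 0.02*22.1657 = 3.251
  y_3 = -2.3779 - 0.02*-19.0235 = -1.9975
f(3.251, -1.9975) = 3*3.251^2 + 4*(-1.9975)^2 = 47.6658


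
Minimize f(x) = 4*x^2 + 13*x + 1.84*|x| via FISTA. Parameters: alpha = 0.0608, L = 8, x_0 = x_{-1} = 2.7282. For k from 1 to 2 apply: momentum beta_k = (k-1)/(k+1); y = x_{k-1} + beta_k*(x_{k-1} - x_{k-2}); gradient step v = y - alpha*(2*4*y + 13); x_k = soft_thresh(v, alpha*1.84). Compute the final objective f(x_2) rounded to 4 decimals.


FISTA on f(x) = 4*x^2 + 13*x + 1.84*|x|
L = 8, alpha = 0.0608
Iteration 1: beta = 0.0, y = 2.7282 + 0.0*(2.7282 - 2.7282) = 2.7282
  grad(y) = 34.8256, v = y - alpha*grad = 0.6108
  prox(v) = soft_thresh(0.6108, 0.1119) = 0.4989
Iteration 2: beta = 0.3333, y = 0.4989 + 0.3333*(0.4989 - 2.7282) = -0.2442
  grad(y) = 11.0467, v = y - alpha*grad = -0.9158
  prox(v) = soft_thresh(-0.9158, 0.1119) = -0.8039
f(x_2) = 4*(-0.8039)^2 + 13*(-0.8039) + 1.84*|-0.8039| = -6.3866


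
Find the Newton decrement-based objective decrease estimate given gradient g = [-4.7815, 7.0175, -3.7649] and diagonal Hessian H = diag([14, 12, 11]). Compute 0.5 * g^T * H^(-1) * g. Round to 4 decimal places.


Step 1: H is diagonal, so H^(-1) * g = [-0.3415, 0.5848, -0.3423].
Step 2: g^T H^(-1) g = sum_i g_i^2 / H_ii
  = (-4.7815)^2/14 + (7.0175)^2/12 + (-3.7649)^2/11
  = 1.6331 + 4.1038 + 1.2886 = 7.0254
Step 3: Objective decrease = 0.5 * g^T H^(-1) g = 3.5127


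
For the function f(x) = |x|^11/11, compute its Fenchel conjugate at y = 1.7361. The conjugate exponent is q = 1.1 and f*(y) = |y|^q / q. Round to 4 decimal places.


The conjugate exponent q satisfies 1/p + 1/q = 1.
p = 11, so q = 11/(11 - 1) = 1.1
|y|^q = 1.7361^1.1 = 1.8346
f*(1.7361) = 1.8346 / 1.1 = 1.6678


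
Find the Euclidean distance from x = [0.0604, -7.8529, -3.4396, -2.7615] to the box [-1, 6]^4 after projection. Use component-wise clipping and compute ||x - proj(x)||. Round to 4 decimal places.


Project each component onto [-1, 6].
clip(0.0604) = 0.0604, clip(-7.8529) = -1.0, clip(-3.4396) = -1.0, clip(-2.7615) = -1.0
Projection = [0.0604, -1.0, -1.0, -1.0]
Squared diffs: [0.0, 46.9622, 5.9516, 3.1029]
Distance = sqrt(56.0167) = 7.4844


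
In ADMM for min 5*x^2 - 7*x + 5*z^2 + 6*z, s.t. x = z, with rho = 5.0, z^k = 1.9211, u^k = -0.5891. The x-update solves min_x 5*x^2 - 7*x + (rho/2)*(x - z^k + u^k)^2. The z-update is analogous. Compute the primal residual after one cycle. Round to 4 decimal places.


ADMM iteration with rho = 5.0, z^k = 1.9211, u^k = -0.5891
Step 1: x-update.
Minimize 5*x^2 - 7*x + (5.0/2)*(x - 1.9211 - 0.5891)^2
FOC: (2*5 + 5.0)*x = 7 + 5.0*(1.9211 + 0.5891)
x^{k+1} = 1.3034
Step 2: z-update.
Minimize 5*z^2 + 6*z + (5.0/2)*(1.3034 - z - 0.5891)^2
FOC: (2*5 + 5.0)*z = -6 + 5.0*(1.3034 - 0.5891)
z^{k+1} = -0.1619
Step 3: u-update.
u^{k+1} = -0.5891 + 1.3034 + 0.1619 = 0.8762
Step 4: Primal residual = |1.3034 + 0.1619| = 1.4653


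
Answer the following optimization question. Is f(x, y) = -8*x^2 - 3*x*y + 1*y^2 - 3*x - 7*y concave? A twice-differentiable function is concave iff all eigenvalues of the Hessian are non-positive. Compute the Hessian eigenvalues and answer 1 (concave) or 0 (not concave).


The Hessian of f(x,y) = -8*x^2 - 3*x*y + 1*y^2 - 3*x - 7*y is:
H = [[-16, -3], [-3, 2]]
Trace = -16 + 2 = -14
Determinant = -16*2 - (-3)^2 = -41
Discriminant = (-14)^2 - 4*-41 = 360.0
Eigenvalues: lambda_1 = -16.4868, lambda_2 = 2.4868
The function is not concave.

0


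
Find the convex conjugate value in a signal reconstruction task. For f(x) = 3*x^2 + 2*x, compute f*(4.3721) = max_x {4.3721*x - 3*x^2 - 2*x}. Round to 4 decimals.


f*(y) = sup_x {y*x - a*x^2 - b*x} = sup_x {(y-b)*x - a*x^2}
FOC: (y - b) - 2a*x = 0 => x* = (y - b)/(2a)
x* = (4.3721 - 2)/(2*3) = 0.3954
f*(4.3721) = (y-b)^2/(4a) = (4.3721 - 2)^2/(4*3)
= 5.6269/12 = 0.4689


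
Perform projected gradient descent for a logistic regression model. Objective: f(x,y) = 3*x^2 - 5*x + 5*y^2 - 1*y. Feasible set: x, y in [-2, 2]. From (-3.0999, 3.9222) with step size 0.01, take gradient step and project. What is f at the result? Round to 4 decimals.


Step 1: Compute gradient at (-3.0999, 3.9222).
grad_x = 2*3*-3.0999 - 5 = -23.5994
grad_y = 2*5*3.9222 - 1 = 38.222
Step 2: Gradient step.
x_raw = -3.0999 - 0.01*-23.5994 = -2.8639
y_raw = 3.9222 - 0.01*38.222 = 3.54
Step 3: Project onto [-2, 2].
x_proj = clip(-2.8639) = -2.0
y_proj = clip(3.54) = 2.0
Step 4: Evaluate f.
f(-2.0, 2.0) = 40.0


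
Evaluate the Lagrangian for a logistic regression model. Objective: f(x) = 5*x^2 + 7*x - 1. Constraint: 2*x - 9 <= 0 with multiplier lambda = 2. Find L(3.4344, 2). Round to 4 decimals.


Step 1: Evaluate f(x).
f(3.4344) = 5*3.4344^2 + 7*3.4344 - 1 = 82.0163
Step 2: Evaluate g(x).
g(3.4344) = 2*3.4344 - 9 = -2.1312
Step 3: Compute Lagrangian.
L = 82.0163 + 2*-2.1312 = 77.7539


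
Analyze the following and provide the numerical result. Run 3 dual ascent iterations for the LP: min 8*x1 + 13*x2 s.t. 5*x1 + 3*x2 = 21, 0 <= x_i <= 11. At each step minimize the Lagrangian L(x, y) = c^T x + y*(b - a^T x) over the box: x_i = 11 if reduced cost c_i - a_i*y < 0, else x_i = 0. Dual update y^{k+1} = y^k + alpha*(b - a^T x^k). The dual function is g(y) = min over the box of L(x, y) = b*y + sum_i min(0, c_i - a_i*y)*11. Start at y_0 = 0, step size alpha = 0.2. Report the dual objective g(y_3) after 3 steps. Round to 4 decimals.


Dual ascent for LP: min 8*x1 + 13*x2, 5*x1 + 3*x2 = 21, 0 <= x_i <= 11
Step 1: y^k = 0.0, reduced costs: (8.0, 13.0)
  x^k = (0.0, 0.0), subgradient = b - a^T x = 21.0
  y^{k+1} = 0.0 + 0.2*21.0 = 4.2
Step 2: y^k = 4.2, reduced costs: (-13.0, 0.4)
  x^k = (11.0, 0.0), subgradient = b - a^T x = -34.0
  y^{k+1} = 4.2 + 0.2*-34.0 = -2.6
Step 3: y^k = -2.6, reduced costs: (21.0, 20.8)
  x^k = (0.0, 0.0), subgradient = b - a^T x = 21.0
  y^{k+1} = -2.6 + 0.2*21.0 = 1.6
Dual objective at y_3 = 1.6: reduced costs (0.0, 8.2), box minimizer x = (0.0, 0.0)
g(y_3) = b*y + (c1 - a1*y)*x1 + (c2 - a2*y)*x2 = 21*1.6 + 0.0*0.0 + 8.2*0.0 = 33.6 + 0.0 + 0.0 = 33.6


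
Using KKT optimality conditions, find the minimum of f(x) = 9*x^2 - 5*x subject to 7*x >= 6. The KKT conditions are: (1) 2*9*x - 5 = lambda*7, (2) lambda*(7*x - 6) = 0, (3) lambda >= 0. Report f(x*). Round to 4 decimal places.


Step 1: Try lambda = 0 (constraint inactive).
x_unc = 5/(2*9) = 0.2778
Check: 7*0.2778 = 1.9446 < 6 -- violated!
Step 2: Constraint must be active: 7*x = 6
x* = 6/7 = 0.8571 (rounded; the exact value 6/7 is used below)
lambda = (2*9*(6/7) - 5)/7 = 1.4898
Step 3: Compute optimal value.
f(x*) = 9*(6/7)^2 - 5*(6/7) = 2.3265


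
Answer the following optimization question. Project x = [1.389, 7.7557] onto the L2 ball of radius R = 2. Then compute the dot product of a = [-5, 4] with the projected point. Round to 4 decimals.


Step 1: Compute ||x|| (intermediates to 6 decimals).
||x|| = sqrt(1.389^2 + 7.7557^2) = 7.879099
Step 2: Project.
Since ||x|| > R, scale = R/||x|| = 2/7.879099 = 0.253836, proj(x) = scale * x
proj(x) = [0.352578, 1.968676]
Step 3: Dot product.
a^T * proj(x) = -5*0.352578 + 4*1.968676 = 6.1118


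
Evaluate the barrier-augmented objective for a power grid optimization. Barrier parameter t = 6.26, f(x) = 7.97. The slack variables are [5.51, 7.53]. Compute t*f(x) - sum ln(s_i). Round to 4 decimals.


Step 1: Compute log-barrier.
ln values: [1.7066, 2.0189]
phi = -(1.7066 + 2.0189) = -3.7255
Step 2: Compute augmented objective.
t*f(x) = 6.26*7.97 = 49.8922
Total = 49.8922 - 3.7255 = 46.1667


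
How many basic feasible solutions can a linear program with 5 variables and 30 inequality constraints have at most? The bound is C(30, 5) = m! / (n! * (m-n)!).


Each vertex corresponds to some choice of n active constraints out of m, so the number of vertices is at most C(m, n) = m! / (n!(m-n)!).
m = 30, n = 5
Numerator: 30 * 29 * 28 * 27 * 26
Denominator: 5! = 120
C(30, 5) = 142506


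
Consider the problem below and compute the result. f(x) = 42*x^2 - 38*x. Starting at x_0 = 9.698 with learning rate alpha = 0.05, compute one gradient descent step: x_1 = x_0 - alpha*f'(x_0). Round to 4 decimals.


We compute the gradient at x_0 and apply the update.
f'(x) = 84*x - 38
f'(9.698) = 84*9.698 - 38 = 776.632
x_1 = 9.698 - 0.05*776.632 = -29.1336


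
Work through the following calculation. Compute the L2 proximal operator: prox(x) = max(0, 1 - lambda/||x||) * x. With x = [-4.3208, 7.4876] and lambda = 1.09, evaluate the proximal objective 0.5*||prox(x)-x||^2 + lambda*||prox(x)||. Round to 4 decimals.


Step 1: Compute ||x||.
||x|| = 8.6449
Step 2: Compute scaling factor.
scale = max(0, 1 - 1.09/8.6449) = 0.8739
Step 3: prox(x) = [-3.776, 6.5435]
||prox(x)|| = 7.5549
Step 4: Proximal objective.
0.5*||prox-x||^2 = 0.5941
lambda*||prox|| = 8.2348
Total = 8.8288


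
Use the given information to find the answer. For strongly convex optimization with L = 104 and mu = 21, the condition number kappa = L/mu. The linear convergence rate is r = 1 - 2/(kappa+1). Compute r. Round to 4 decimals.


Step 1: Compute the condition number.
kappa = L/mu = 104/21 = 4.9524
Step 2: Compute the convergence rate.
r = 1 - 2/(kappa + 1) = 1 - 2*mu/(L + mu) = (L - mu)/(L + mu) = 83/125 = 0.664


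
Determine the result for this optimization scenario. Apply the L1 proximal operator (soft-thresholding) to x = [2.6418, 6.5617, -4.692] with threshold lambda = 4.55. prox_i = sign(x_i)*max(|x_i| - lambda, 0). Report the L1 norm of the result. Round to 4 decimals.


Soft-thresholding with lambda = 4.55:
prox(2.6418) = sign(2.6418)*max(|2.6418| - 4.55, 0) = 0.0
prox(6.5617) = sign(6.5617)*max(|6.5617| - 4.55, 0) = 2.0117
prox(-4.692) = sign(-4.692)*max(|-4.692| - 4.55, 0) = -0.142
prox(x) = [0.0, 2.0117, -0.142]
||prox(x)||_1 = 0.0 + 2.0117 + 0.142 = 2.1537


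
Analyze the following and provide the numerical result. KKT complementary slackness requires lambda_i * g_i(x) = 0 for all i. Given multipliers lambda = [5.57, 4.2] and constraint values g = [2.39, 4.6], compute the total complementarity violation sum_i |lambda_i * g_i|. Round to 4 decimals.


KKT complementary slackness check:
lambda_1 * g_1 = 5.57 * 2.39 = 13.3123
lambda_2 * g_2 = 4.2 * 4.6 = 19.32
Total violation = 13.3123 + 19.32 = 32.6323


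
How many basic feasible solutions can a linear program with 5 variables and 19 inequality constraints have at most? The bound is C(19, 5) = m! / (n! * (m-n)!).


Each vertex corresponds to some choice of n active constraints out of m, so the number of vertices is at most C(m, n) = m! / (n!(m-n)!).
m = 19, n = 5
Numerator: 19 * 18 * 17 * 16 * 15
Denominator: 5! = 120
C(19, 5) = 11628


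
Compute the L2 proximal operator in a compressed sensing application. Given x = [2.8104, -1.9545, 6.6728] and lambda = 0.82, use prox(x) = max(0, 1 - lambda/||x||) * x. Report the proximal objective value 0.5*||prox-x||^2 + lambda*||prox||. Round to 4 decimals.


Step 1: Compute ||x||.
||x|| = 7.4996
Step 2: Compute scaling factor.
scale = max(0, 1 - 0.82/7.4996) = 0.8907
Step 3: prox(x) = [2.5031, -1.7408, 5.9432]
||prox(x)|| = 6.6796
Step 4: Proximal objective.
0.5*||prox-x||^2 = 0.3362
lambda*||prox|| = 5.4773
Total = 5.8135


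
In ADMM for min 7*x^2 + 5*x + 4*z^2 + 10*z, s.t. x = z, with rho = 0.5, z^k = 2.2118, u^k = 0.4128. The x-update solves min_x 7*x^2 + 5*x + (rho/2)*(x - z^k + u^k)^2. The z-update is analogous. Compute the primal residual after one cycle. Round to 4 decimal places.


ADMM iteration with rho = 0.5, z^k = 2.2118, u^k = 0.4128
Step 1: x-update.
Minimize 7*x^2 + 5*x + (0.5/2)*(x - 2.2118 + 0.4128)^2
FOC: (2*7 + 0.5)*x = -5 + 0.5*(2.2118 - 0.4128)
x^{k+1} = -0.2828
Step 2: z-update.
Minimize 4*z^2 + 10*z + (0.5/2)*(-0.2828 - z + 0.4128)^2
FOC: (2*4 + 0.5)*z = -10 + 0.5*(-0.2828 + 0.4128)
z^{k+1} = -1.1688
Step 3: u-update.
u^{k+1} = 0.4128 - 0.2828 + 1.1688 = 1.2988
Step 4: Primal residual = |-0.2828 + 1.1688| = 0.886


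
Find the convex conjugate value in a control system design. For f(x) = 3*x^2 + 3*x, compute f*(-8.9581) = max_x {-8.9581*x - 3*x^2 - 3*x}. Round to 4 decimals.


f*(y) = sup_x {y*x - a*x^2 - b*x} = sup_x {(y-b)*x - a*x^2}
FOC: (y - b) - 2a*x = 0 => x* = (y - b)/(2a)
x* = (-8.9581 - 3)/(2*3) = -1.993
f*(-8.9581) = (y-b)^2/(4a) = (-8.9581 - 3)^2/(4*3)
= 142.9962/12 = 11.9163


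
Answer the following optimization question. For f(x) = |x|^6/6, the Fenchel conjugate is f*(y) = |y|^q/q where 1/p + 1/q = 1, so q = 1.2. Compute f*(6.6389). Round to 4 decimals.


The conjugate exponent q satisfies 1/p + 1/q = 1.
p = 6, so q = 6/(6 - 1) = 1.2
|y|^q = 6.6389^1.2 = 9.6943
f*(6.6389) = 9.6943 / 1.2 = 8.0786


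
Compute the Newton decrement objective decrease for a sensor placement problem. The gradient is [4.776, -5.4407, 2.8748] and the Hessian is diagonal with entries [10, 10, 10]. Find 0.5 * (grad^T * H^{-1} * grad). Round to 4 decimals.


Step 1: H is diagonal, so H^(-1) * g = [0.4776, -0.5441, 0.2875].
Step 2: g^T H^(-1) g = sum_i g_i^2 / H_ii
  = (4.776)^2/10 + (-5.4407)^2/10 + (2.8748)^2/10
  = 2.281 + 2.9601 + 0.8264 = 6.0676
Step 3: Objective decrease = 0.5 * g^T H^(-1) g = 3.0338


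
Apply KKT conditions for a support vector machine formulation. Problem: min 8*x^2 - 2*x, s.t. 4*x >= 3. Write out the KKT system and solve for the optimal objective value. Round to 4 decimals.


Step 1: Try lambda = 0 (constraint inactive).
x_unc = 2/(2*8) = 0.125
Check: 4*0.125 = 0.5 < 3 -- violated!
Step 2: Constraint must be active: 4*x = 3
x* = 3/4 = 0.75
lambda = (2*8*0.75 - 2)/4 = 2.5
Step 3: Compute optimal value.
f(x*) = 8*0.75^2 - 2*0.75 = 3.0


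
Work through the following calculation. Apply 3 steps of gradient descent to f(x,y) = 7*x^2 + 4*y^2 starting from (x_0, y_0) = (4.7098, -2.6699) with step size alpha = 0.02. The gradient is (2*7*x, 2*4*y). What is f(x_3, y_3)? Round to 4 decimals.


Gradient descent on f(x,y) = 7*x^2 + 4*y^2.
Starting point: (4.7098, -2.6699), alpha = 0.02
Step 1: grad_x = 2*7*4.7098 = 65.9372, grad_y = 2*4*-2.6699 = -21.3592
  x_1 = 4.7098 - 0.02*65.9372 = 3.3911
  y_1 = -2.6699 - 0.02*-21.3592 = -2.2427
Step 2: grad_x = 2*7*3.3911 = 47.4748, grad_y = 2*4*-2.2427 = -17.9417
  x_2 = 3.3911 - 0.02*47.4748 = 2.4416
  y_2 = -2.2427 - 0.02*-17.9417 = -1.8839
Step 3: grad_x = 2*7*2.4416 = 34.1818, grad_y = 2*4*-1.8839 = -15.0711
  x_3 = 2.4416 - 0.02*34.1818 = 1.7579
  y_3 = -1.8839 - 0.02*-15.0711 = -1.5825
f(1.7579, -1.5825) = 7*1.7579^2 + 4*(-1.5825)^2 = 31.6488


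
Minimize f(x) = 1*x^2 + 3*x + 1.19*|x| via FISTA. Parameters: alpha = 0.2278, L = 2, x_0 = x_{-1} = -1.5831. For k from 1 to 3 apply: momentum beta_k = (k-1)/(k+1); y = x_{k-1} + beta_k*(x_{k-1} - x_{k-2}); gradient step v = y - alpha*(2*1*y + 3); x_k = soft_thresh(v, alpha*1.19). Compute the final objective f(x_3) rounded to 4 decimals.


FISTA on f(x) = 1*x^2 + 3*x + 1.19*|x|
L = 2, alpha = 0.2278
Iteration 1: beta = 0.0, y = -1.5831 + 0.0*(-1.5831 + 1.5831) = -1.5831
  grad(y) = -0.1662, v = y - alpha*grad = -1.5452
  prox(v) = soft_thresh(-1.5452, 0.2711) = -1.2742
Iteration 2: beta = 0.3333, y = -1.2742 + 0.3333*(-1.2742 + 1.5831) = -1.1712
  grad(y) = 0.6576, v = y - alpha*grad = -1.321
  prox(v) = soft_thresh(-1.321, 0.2711) = -1.0499
Iteration 3: beta = 0.5, y = -1.0499 + 0.5*(-1.0499 + 1.2742) = -0.9378
  grad(y) = 1.1244, v = y - alpha*grad = -1.1939
  prox(v) = soft_thresh(-1.1939, 0.2711) = -0.9228
f(x_3) = 1*(-0.9228)^2 + 3*(-0.9228) + 1.19*|-0.9228| = -0.8187


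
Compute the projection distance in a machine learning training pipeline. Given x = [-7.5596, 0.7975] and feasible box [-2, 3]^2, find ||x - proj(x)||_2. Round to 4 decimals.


Project each component onto [-2, 3].
clip(-7.5596) = -2.0, clip(0.7975) = 0.7975
Projection = [-2.0, 0.7975]
Squared diffs: [30.9092, 0.0]
Distance = sqrt(30.9092) = 5.5596


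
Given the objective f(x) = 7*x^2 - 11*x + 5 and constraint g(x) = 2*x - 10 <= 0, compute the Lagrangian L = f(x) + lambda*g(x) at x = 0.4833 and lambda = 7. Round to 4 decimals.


Step 1: Evaluate f(x).
f(0.4833) = 7*0.4833^2 - 11*0.4833 + 5 = 1.3188
Step 2: Evaluate g(x).
g(0.4833) = 2*0.4833 - 10 = -9.0334
Step 3: Compute Lagrangian.
L = 1.3188 + 7*-9.0334 = -61.915


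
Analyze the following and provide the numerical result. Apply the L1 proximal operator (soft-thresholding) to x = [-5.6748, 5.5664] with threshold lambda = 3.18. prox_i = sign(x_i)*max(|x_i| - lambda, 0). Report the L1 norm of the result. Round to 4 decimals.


Soft-thresholding with lambda = 3.18:
prox(-5.6748) = sign(-5.6748)*max(|-5.6748| - 3.18, 0) = -2.4948
prox(5.5664) = sign(5.5664)*max(|5.5664| - 3.18, 0) = 2.3864
prox(x) = [-2.4948, 2.3864]
||prox(x)||_1 = 2.4948 + 2.3864 = 4.8812


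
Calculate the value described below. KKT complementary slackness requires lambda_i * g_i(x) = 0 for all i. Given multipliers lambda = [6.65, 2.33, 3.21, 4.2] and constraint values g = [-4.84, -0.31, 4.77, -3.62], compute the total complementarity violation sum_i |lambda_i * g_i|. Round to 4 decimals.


KKT complementary slackness check:
lambda_1 * g_1 = 6.65 * -4.84 = -32.186
lambda_2 * g_2 = 2.33 * -0.31 = -0.7223
lambda_3 * g_3 = 3.21 * 4.77 = 15.3117
lambda_4 * g_4 = 4.2 * -3.62 = -15.204
Total violation = 32.186 + 0.7223 + 15.3117 + 15.204 = 63.424


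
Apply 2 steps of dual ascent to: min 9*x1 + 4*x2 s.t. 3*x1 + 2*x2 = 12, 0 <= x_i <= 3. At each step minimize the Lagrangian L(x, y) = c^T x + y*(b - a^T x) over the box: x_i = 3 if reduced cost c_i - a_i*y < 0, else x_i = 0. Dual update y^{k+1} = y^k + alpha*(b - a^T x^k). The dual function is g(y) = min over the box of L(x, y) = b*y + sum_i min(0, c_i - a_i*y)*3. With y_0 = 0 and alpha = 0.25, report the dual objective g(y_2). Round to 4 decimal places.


Dual ascent for LP: min 9*x1 + 4*x2, 3*x1 + 2*x2 = 12, 0 <= x_i <= 3
Step 1: y^k = 0.0, reduced costs: (9.0, 4.0)
  x^k = (0.0, 0.0), subgradient = b - a^T x = 12.0
  y^{k+1} = 0.0 + 0.25*12.0 = 3.0
Step 2: y^k = 3.0, reduced costs: (0.0, -2.0)
  x^k = (0.0, 3.0), subgradient = b - a^T x = 6.0
  y^{k+1} = 3.0 + 0.25*6.0 = 4.5
Dual objective at y_2 = 4.5: reduced costs (-4.5, -5.0), box minimizer x = (3.0, 3.0)
g(y_2) = b*y + (c1 - a1*y)*x1 + (c2 - a2*y)*x2 = 12*4.5 + (-4.5)*3.0 + (-5.0)*3.0 = 54.0 - 13.5 - 15.0 = 25.5


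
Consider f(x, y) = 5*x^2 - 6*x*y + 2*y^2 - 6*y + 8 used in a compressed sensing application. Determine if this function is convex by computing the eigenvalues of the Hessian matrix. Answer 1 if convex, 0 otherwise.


The Hessian of f(x,y) = 5*x^2 - 6*x*y + 2*y^2 - 6*y + 8 is:
H = [[10, -6], [-6, 4]]
Trace = 10 + 4 = 14
Determinant = 10*4 - (-6)^2 = 4
Discriminant = (14)^2 - 4*4 = 180.0
Eigenvalues: lambda_1 = 0.2918, lambda_2 = 13.7082
The function is convex.

1


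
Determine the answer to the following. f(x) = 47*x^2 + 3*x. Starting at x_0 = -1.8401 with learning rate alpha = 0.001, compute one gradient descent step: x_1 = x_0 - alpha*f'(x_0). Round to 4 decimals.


We compute the gradient at x_0 and apply the update.
f'(x) = 94*x + 3
f'(-1.8401) = 94*-1.8401 + 3 = -169.9694
x_1 = -1.8401 - 0.001*-169.9694 = -1.6701


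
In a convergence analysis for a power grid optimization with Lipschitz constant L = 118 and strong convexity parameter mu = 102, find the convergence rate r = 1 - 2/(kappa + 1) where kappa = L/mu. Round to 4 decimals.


Step 1: Compute the condition number.
kappa = L/mu = 118/102 = 1.1569
Step 2: Compute the convergence rate.
r = 1 - 2/(kappa + 1) = 1 - 2*mu/(L + mu) = (L - mu)/(L + mu) = 16/220 = 0.0727


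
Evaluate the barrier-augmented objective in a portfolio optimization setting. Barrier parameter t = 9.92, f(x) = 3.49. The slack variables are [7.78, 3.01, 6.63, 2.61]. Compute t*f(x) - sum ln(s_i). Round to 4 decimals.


Step 1: Compute log-barrier.
ln values: [2.0516, 1.1019, 1.8916, 0.9594]
phi = -(2.0516 + 1.1019 + 1.8916 + 0.9594) = -6.0045
Step 2: Compute augmented objective.
t*f(x) = 9.92*3.49 = 34.6208
Total = 34.6208 - 6.0045 = 28.6163


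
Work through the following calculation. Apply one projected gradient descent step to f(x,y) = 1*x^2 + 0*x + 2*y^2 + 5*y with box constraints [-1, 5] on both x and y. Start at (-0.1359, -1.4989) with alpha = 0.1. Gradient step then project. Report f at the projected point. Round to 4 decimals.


Step 1: Compute gradient at (-0.1359, -1.4989).
grad_x = 2*1*-0.1359 + 0 = -0.2718
grad_y = 2*2*-1.4989 + 5 = -0.9956
Step 2: Gradient step.
x_raw = -0.1359 - 0.1*-0.2718 = -0.1087
y_raw = -1.4989 - 0.1*-0.9956 = -1.3993
Step 3: Project onto [-1, 5].
x_proj = clip(-0.1087) = -0.1087
y_proj = clip(-1.3993) = -1.0
Step 4: Evaluate f.
f(-0.1087, -1.0) = -2.9882


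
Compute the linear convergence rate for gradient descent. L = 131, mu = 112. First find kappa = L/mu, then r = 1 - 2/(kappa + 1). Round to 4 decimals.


Step 1: Compute the condition number.
kappa = L/mu = 131/112 = 1.1696
Step 2: Compute the convergence rate.
r = 1 - 2/(kappa + 1) = 1 - 2*mu/(L + mu) = (L - mu)/(L + mu) = 19/243 = 0.0782


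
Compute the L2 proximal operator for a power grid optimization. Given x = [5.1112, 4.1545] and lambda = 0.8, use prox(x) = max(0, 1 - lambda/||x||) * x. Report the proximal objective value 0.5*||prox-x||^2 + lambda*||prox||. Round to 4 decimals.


Step 1: Compute ||x||.
||x|| = 6.5867
Step 2: Compute scaling factor.
scale = max(0, 1 - 0.8/6.5867) = 0.8785
Step 3: prox(x) = [4.4904, 3.6499]
||prox(x)|| = 5.7867
Step 4: Proximal objective.
0.5*||prox-x||^2 = 0.32
lambda*||prox|| = 4.6294
Total = 4.9493


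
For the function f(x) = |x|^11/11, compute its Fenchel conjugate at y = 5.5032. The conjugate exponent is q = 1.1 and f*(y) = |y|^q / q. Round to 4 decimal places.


The conjugate exponent q satisfies 1/p + 1/q = 1.
p = 11, so q = 11/(11 - 1) = 1.1
|y|^q = 5.5032^1.1 = 6.5264
f*(5.5032) = 6.5264 / 1.1 = 5.9331


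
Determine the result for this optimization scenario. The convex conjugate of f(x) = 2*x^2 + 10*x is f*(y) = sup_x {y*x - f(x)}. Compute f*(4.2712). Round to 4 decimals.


f*(y) = sup_x {y*x - a*x^2 - b*x} = sup_x {(y-b)*x - a*x^2}
FOC: (y - b) - 2a*x = 0 => x* = (y - b)/(2a)
x* = (4.2712 - 10)/(2*2) = -1.4322
f*(4.2712) = (y-b)^2/(4a) = (4.2712 - 10)^2/(4*2)
= 32.8191/8 = 4.1024


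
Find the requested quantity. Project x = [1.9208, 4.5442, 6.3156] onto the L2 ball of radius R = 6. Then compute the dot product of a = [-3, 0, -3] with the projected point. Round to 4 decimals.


Step 1: Compute ||x|| (intermediates to 6 decimals).
||x|| = sqrt(1.9208^2 + 4.5442^2 + 6.3156^2) = 8.014114
Step 2: Project.
Since ||x|| > R, scale = R/||x|| = 6/8.014114 = 0.748679, proj(x) = scale * x
proj(x) = [1.438063, 3.402147, 4.728357]
Step 3: Dot product.
a^T * proj(x) = -3*1.438063 + 0*3.402147 - 3*4.728357 = -18.4993


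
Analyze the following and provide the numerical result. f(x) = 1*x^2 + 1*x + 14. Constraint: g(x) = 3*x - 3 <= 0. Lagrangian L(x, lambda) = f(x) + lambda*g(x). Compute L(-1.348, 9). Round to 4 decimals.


Step 1: Evaluate f(x).
f(-1.348) = 1*(-1.348)^2 + 1*(-1.348) + 14 = 14.4691
Step 2: Evaluate g(x).
g(-1.348) = 3*-1.348 - 3 = -7.044
Step 3: Compute Lagrangian.
L = 14.4691 + 9*-7.044 = -48.9269


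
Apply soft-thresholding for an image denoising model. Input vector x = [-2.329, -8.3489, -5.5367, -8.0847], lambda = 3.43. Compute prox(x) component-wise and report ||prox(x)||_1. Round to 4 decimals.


Soft-thresholding with lambda = 3.43:
prox(-2.329) = sign(-2.329)*max(|-2.329| - 3.43, 0) = 0.0
prox(-8.3489) = sign(-8.3489)*max(|-8.3489| - 3.43, 0) = -4.9189
prox(-5.5367) = sign(-5.5367)*max(|-5.5367| - 3.43, 0) = -2.1067
prox(-8.0847) = sign(-8.0847)*max(|-8.0847| - 3.43, 0) = -4.6547
prox(x) = [0.0, -4.9189, -2.1067, -4.6547]
||prox(x)||_1 = 0.0 + 4.9189 + 2.1067 + 4.6547 = 11.6803


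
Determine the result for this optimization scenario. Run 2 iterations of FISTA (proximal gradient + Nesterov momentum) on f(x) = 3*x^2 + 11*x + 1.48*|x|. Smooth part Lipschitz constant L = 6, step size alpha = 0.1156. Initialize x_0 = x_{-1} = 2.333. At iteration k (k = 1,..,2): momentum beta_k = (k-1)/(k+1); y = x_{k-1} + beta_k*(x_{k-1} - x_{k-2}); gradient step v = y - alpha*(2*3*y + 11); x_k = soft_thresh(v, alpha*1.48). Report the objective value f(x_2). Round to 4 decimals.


FISTA on f(x) = 3*x^2 + 11*x + 1.48*|x|
L = 6, alpha = 0.1156
Iteration 1: beta = 0.0, y = 2.333 + 0.0*(2.333 - 2.333) = 2.333
  grad(y) = 24.998, v = y - alpha*grad = -0.5568
  prox(v) = soft_thresh(-0.5568, 0.1711) = -0.3857
Iteration 2: beta = 0.3333, y = -0.3857 + 0.3333*(-0.3857 - 2.333) = -1.2919
  grad(y) = 3.2486, v = y - alpha*grad = -1.6674
  prox(v) = soft_thresh(-1.6674, 0.1711) = -1.4964
f(x_2) = 3*(-1.4964)^2 + 11*(-1.4964) + 1.48*|-1.4964| = -7.5281


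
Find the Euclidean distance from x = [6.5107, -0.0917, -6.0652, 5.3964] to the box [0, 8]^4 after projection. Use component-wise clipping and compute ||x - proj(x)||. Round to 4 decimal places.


Project each component onto [0, 8].
clip(6.5107) = 6.5107, clip(-0.0917) = 0.0, clip(-6.0652) = 0.0, clip(5.3964) = 5.3964
Projection = [6.5107, 0.0, 0.0, 5.3964]
Squared diffs: [0.0, 0.0084, 36.7867, 0.0]
Distance = sqrt(36.7951) = 6.0659


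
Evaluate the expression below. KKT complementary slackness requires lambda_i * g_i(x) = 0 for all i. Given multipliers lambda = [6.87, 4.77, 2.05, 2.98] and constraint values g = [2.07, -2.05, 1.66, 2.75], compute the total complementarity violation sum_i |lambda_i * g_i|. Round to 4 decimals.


KKT complementary slackness check:
lambda_1 * g_1 = 6.87 * 2.07 = 14.2209
lambda_2 * g_2 = 4.77 * -2.05 = -9.7785
lambda_3 * g_3 = 2.05 * 1.66 = 3.403
lambda_4 * g_4 = 2.98 * 2.75 = 8.195
Total violation = 14.2209 + 9.7785 + 3.403 + 8.195 = 35.5974


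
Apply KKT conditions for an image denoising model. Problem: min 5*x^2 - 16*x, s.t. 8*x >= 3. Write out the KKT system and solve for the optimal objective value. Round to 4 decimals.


Step 1: Try lambda = 0 (constraint inactive).
Stationarity: 2*5*x - 16 = 0
x* = 16/(2*5) = 1.6
Check constraint: 8*1.6 = 12.8 >= 3 -- satisfied.
Step 2: Compute optimal value.
f(x*) = 5*1.6^2 - 16*1.6 = -12.8


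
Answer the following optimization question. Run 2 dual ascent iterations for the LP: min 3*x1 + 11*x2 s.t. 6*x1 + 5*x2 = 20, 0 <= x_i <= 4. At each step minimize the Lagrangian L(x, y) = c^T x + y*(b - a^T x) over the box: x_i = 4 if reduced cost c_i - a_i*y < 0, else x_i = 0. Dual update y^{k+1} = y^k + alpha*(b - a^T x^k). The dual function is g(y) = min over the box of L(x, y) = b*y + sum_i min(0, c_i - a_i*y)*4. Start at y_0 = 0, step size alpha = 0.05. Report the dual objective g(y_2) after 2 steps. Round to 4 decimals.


Dual ascent for LP: min 3*x1 + 11*x2, 6*x1 + 5*x2 = 20, 0 <= x_i <= 4
Step 1: y^k = 0.0, reduced costs: (3.0, 11.0)
  x^k = (0.0, 0.0), subgradient = b - a^T x = 20.0
  y^{k+1} = 0.0 + 0.05*20.0 = 1.0
Step 2: y^k = 1.0, reduced costs: (-3.0, 6.0)
  x^k = (4.0, 0.0), subgradient = b - a^T x = -4.0
  y^{k+1} = 1.0 + 0.05*-4.0 = 0.8
Dual objective at y_2 = 0.8: reduced costs (-1.8, 7.0), box minimizer x = (4.0, 0.0)
g(y_2) = b*y + (c1 - a1*y)*x1 + (c2 - a2*y)*x2 = 20*0.8 + (-1.8)*4.0 + 7.0*0.0 = 16.0 - 7.2 + 0.0 = 8.8


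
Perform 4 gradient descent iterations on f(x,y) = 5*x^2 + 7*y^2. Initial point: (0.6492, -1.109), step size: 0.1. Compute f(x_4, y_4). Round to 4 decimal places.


Gradient descent on f(x,y) = 5*x^2 + 7*y^2.
Starting point: (0.6492, -1.109), alpha = 0.1
Step 1: grad_x = 2*5*0.6492 = 6.492, grad_y = 2*7*-1.109 = -15.526
  x_1 = 0.6492 - 0.1*6.492 = 0.0
  y_1 = -1.109 - 0.1*-15.526 = 0.4436
Step 2: grad_x = 2*5*0.0 = 0.0, grad_y = 2*7*0.4436 = 6.2104
  x_2 = 0.0 - 0.1*0.0 = 0.0
  y_2 = 0.4436 - 0.1*6.2104 = -0.1774
Step 3: grad_x = 2*5*0.0 = 0.0, grad_y = 2*7*-0.1774 = -2.4842
  x_3 = 0.0 - 0.1*0.0 = 0.0
  y_3 = -0.1774 - 0.1*-2.4842 = 0.071
Step 4: grad_x = 2*5*0.0 = 0.0, grad_y = 2*7*0.071 = 0.9937
  x_4 = 0.0 - 0.1*0.0 = 0.0
  y_4 = 0.071 - 0.1*0.9937 = -0.0284
f(0.0, -0.0284) = 5*0.0^2 + 7*(-0.0284)^2 = 0.0056


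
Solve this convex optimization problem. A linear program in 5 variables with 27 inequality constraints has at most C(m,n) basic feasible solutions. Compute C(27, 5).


Each vertex corresponds to some choice of n active constraints out of m, so the number of vertices is at most C(m, n) = m! / (n!(m-n)!).
m = 27, n = 5
Numerator: 27 * 26 * 25 * 24 * 23
Denominator: 5! = 120
C(27, 5) = 80730
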